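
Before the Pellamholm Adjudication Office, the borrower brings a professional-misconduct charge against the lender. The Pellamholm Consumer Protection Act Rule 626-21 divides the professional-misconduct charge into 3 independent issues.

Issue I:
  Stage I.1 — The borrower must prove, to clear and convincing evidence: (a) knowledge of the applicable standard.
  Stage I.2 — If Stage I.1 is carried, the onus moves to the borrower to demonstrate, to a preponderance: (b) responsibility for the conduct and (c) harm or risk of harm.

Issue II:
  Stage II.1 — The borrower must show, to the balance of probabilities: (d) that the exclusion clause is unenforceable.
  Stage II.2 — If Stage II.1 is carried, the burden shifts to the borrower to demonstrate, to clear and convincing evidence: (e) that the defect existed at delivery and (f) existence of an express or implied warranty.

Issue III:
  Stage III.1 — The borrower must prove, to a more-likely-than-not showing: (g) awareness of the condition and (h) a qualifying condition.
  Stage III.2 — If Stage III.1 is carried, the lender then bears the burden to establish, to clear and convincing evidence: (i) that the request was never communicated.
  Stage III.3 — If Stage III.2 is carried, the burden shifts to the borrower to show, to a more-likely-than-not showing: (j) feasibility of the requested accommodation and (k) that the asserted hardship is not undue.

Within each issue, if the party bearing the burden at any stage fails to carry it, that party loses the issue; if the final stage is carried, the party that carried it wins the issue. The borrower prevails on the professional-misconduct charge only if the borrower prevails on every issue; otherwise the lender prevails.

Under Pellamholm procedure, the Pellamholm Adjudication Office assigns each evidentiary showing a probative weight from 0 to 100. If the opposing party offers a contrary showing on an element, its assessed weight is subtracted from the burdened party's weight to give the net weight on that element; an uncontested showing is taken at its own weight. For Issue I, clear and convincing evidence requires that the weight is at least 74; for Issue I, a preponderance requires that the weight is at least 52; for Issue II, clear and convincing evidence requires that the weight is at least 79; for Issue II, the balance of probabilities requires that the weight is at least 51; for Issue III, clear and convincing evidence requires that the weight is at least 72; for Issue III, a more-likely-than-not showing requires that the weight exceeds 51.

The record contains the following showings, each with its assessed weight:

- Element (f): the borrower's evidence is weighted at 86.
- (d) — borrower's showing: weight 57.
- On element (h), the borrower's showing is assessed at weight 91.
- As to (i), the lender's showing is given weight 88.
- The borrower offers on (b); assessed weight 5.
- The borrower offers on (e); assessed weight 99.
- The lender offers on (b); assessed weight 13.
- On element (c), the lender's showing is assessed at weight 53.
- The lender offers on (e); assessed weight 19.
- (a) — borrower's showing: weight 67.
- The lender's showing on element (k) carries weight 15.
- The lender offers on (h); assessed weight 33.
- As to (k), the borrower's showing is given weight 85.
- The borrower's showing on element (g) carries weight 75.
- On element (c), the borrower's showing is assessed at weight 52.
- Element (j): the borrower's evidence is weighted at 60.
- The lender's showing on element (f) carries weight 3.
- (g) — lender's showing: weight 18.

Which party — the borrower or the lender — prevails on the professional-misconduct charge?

— Issue I —
At Stage I.1 the borrower must meet clear and convincing evidence (weight is at least 74): on (a) the weight is 67, < 74, so (a) does not meet the standard.
  Not every element is met, so the borrower fails to carry Stage I.1.
The analysis ends at Stage I.1; the lender prevails on this issue.
— Issue II —
Stage II.1 — burden on borrower; standard: the balance of probabilities (weight is at least 51).
    (d): 57 ≥ 51 [met]
  Stage II.1 carried; the burden remains with the borrower.
Stage II.2 — burden on borrower; standard: clear and convincing evidence (weight is at least 79).
    (e): 99 − 19 = 80 ≥ 79 [met]
    (f): 86 − 3 = 83 ≥ 79 [met]
  The borrower carries the last stage.
All stages carried — the borrower prevails on this issue.
— Issue III —
Stage III.1 — burden on borrower; standard: a more-likely-than-not showing (weight exceeds 51).
    (g): 75 − 18 = 57 > 51 [met]
    (h): 91 − 33 = 58 > 51 [met]
  All elements met. The burden passes to the lender.
Stage III.2 — burden on lender; standard: clear and convincing evidence (weight is at least 72).
    (i): 88 ≥ 72 [met]
  Stage III.2 carried; the burden shifts to the borrower.
Stage III.3 — burden on borrower; standard: a more-likely-than-not showing (weight exceeds 51).
    (j): 60 > 51 [met]
    (k): 85 − 15 = 70 > 51 [met]
  The borrower carries the last stage.
With every stage satisfied, the borrower prevails on this issue.
Per-issue: Issue I → lender; Issue II → borrower; Issue III → borrower. The borrower must prevail on every issue; overall, the lender prevails.

lender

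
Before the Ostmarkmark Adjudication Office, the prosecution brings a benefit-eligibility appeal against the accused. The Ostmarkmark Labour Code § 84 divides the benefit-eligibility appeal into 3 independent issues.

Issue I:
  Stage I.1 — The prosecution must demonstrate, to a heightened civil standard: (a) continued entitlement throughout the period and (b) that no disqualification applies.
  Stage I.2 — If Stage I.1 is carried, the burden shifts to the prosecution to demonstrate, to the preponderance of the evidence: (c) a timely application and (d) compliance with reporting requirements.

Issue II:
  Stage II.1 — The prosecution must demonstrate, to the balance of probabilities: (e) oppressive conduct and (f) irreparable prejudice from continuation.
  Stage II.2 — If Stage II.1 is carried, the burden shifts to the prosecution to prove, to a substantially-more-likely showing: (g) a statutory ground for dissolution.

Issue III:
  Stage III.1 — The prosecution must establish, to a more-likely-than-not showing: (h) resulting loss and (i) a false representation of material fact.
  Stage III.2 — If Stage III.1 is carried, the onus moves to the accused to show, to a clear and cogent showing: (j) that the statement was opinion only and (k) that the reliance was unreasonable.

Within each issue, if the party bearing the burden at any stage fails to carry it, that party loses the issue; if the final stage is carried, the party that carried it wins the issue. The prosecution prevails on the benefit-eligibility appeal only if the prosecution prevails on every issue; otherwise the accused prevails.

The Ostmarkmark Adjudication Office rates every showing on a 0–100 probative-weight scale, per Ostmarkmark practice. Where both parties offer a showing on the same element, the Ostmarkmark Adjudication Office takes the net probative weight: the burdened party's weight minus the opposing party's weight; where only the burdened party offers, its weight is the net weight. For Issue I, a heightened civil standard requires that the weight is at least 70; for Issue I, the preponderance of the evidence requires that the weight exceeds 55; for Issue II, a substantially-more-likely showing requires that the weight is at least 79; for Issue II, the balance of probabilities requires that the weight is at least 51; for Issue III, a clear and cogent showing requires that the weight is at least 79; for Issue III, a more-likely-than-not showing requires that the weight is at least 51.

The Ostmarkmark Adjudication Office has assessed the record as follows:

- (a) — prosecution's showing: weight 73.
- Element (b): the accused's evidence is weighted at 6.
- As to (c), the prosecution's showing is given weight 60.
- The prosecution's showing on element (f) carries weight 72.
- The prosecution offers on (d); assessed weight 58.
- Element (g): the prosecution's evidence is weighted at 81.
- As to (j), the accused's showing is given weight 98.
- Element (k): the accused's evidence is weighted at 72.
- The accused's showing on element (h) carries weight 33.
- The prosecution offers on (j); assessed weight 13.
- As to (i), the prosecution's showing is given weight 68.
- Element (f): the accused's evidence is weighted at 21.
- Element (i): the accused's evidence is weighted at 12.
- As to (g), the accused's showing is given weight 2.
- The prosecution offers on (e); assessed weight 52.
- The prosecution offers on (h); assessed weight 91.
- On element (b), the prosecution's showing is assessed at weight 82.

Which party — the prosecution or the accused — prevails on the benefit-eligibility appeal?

— Issue I —
Stage I.1 (prosecution, a heightened civil standard, weight is at least 70): (a) 73 ≥ 70 — meets; (b) net 82−6=76 ≥ 70 — meets.
  Stage I.1 carried; the burden remains with the prosecution.
Stage I.2 (prosecution, the preponderance of the evidence, weight exceeds 55): (c) 60 > 55 — meets; (d) 58 > 55 — meets.
  The prosecution carries the last stage.
All stages carried — the prosecution prevails on this issue.
— Issue II —
Stage II.1 — burden on prosecution; standard: the balance of probabilities (weight is at least 51).
    (e): 52 ≥ 51 [met]
    (f): 72 − 21 = 51 ≥ 51 [met]
  All elements met. The prosecution retains the burden for Stage II.2.
Stage II.2 — burden on prosecution; standard: a substantially-more-likely showing (weight is at least 79).
    (g): 81 − 2 = 79 ≥ 79 [met]
  All elements met at the final stage.
Every stage carried; the prosecution prevails on this issue.
— Issue III —
Stage III.1 — burden on prosecution; standard: a more-likely-than-not showing (weight is at least 51).
    (h): 91 − 33 = 58 ≥ 51 [met]
    (i): 68 − 12 = 56 ≥ 51 [met]
  The prosecution carries Stage III.1; the accused now bears the burden.
Stage III.2 — burden on accused; standard: a clear and cogent showing (weight is at least 79).
    (j): 98 − 13 = 85 ≥ 79 [met]
    (k): 72 < 79 [not met]
  Stage III.2 not carried; the accused fails its burden.
The analysis ends at Stage III.2; the prosecution prevails on this issue.
Per-issue: Issue I → prosecution; Issue II → prosecution; Issue III → prosecution. The prosecution must prevail on every issue; overall, the prosecution prevails.

prosecution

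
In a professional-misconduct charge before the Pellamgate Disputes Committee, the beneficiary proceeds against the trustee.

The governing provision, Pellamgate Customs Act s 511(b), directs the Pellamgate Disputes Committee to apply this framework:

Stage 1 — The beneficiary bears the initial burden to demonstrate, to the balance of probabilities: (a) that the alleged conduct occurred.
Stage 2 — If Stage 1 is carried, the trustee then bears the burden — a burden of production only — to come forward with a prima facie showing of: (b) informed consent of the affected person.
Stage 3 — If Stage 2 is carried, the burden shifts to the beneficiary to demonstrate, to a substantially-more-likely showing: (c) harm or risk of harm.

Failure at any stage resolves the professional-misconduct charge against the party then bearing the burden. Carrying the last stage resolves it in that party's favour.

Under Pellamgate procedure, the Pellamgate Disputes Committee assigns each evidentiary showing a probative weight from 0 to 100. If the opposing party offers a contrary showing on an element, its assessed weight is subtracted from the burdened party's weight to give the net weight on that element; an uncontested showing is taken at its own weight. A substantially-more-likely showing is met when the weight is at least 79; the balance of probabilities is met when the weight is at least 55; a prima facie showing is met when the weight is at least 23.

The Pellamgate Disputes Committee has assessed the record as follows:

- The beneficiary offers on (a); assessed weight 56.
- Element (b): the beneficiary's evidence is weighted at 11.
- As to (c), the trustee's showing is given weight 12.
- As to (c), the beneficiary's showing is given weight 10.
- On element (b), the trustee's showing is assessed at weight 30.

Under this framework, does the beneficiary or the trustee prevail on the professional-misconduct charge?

beneficiary

At Stage 1 the beneficiary must meet the balance of probabilities (weight is at least 55): on (a) the weight is 56, which does reach 55, so (a) meets the standard.
  All elements met. The burden passes to the trustee.
At Stage 2 the trustee must meet a prima facie showing (weight is at least 23): on (b) the weight is 30 less the opposing 11 gives net 19, < 23, so (b) does not meet the standard.
  Not every element is met, so the trustee fails to carry Stage 2.
So the beneficiary prevails.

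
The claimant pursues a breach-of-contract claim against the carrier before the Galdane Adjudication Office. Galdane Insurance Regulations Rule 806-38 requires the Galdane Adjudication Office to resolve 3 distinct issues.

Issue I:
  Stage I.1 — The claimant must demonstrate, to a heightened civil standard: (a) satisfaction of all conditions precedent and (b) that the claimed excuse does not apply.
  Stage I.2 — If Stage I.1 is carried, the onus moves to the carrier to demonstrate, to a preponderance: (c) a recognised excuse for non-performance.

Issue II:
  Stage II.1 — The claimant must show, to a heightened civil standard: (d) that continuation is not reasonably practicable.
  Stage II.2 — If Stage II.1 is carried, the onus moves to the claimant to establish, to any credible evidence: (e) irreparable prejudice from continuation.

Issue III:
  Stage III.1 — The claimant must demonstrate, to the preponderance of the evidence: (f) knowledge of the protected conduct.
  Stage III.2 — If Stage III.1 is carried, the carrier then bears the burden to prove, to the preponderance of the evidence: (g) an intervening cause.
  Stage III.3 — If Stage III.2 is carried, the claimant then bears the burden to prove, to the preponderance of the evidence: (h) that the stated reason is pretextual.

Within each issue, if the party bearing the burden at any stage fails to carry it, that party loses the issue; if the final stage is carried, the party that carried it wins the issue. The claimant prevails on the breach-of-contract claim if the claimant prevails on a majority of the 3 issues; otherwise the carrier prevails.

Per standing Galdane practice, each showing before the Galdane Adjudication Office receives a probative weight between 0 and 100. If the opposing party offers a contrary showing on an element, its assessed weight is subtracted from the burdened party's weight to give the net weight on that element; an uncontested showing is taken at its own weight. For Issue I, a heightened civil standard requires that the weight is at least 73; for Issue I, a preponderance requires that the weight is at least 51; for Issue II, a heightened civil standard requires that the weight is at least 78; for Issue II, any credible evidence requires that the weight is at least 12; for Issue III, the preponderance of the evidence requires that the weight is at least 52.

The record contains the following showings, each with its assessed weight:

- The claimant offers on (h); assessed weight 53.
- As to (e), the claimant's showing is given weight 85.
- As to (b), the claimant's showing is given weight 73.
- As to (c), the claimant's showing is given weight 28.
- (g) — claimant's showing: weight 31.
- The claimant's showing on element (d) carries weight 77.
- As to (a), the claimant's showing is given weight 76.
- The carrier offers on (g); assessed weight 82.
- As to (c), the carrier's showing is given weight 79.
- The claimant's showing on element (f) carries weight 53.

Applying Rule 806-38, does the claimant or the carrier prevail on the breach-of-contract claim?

carrier

— Issue I —
Stage I.1 — burden on claimant; standard: a heightened civil standard (weight is at least 73).
    (a): 76 ≥ 73 [met]
    (b): 73 ≥ 73 [met]
  All elements met. The burden passes to the carrier.
Stage I.2 — burden on carrier; standard: a preponderance (weight is at least 51).
    (c): 79 − 28 = 51 ≥ 51 [met]
  Stage I.2 carried; the final stage is satisfied.
Every stage carried; the carrier prevails on this issue.
— Issue II —
At Stage II.1 the claimant must meet a heightened civil standard (weight is at least 78): on (d) the weight is 77, which does not reach 78, so (d) does not meet the standard.
  Not every element is met, so the claimant fails to carry Stage II.1.
The carrier prevails on this issue.
— Issue III —
At Stage III.1 the claimant must meet the preponderance of the evidence (weight is at least 52): on (f) the weight is 53, which does reach 52, so (f) meets the standard.
  The claimant carries Stage III.1; the carrier now bears the burden.
At Stage III.2 the carrier must meet the preponderance of the evidence (weight is at least 52): on (g) the weight is 82 less the opposing 31 gives net 51, < 52, so (g) does not meet the standard.
  Stage III.2 not carried; the carrier fails its burden.
The claimant prevails on this issue.
Per-issue: Issue I → carrier; Issue II → carrier; Issue III → claimant. The claimant must prevail on a majority of issues; overall, the carrier prevails.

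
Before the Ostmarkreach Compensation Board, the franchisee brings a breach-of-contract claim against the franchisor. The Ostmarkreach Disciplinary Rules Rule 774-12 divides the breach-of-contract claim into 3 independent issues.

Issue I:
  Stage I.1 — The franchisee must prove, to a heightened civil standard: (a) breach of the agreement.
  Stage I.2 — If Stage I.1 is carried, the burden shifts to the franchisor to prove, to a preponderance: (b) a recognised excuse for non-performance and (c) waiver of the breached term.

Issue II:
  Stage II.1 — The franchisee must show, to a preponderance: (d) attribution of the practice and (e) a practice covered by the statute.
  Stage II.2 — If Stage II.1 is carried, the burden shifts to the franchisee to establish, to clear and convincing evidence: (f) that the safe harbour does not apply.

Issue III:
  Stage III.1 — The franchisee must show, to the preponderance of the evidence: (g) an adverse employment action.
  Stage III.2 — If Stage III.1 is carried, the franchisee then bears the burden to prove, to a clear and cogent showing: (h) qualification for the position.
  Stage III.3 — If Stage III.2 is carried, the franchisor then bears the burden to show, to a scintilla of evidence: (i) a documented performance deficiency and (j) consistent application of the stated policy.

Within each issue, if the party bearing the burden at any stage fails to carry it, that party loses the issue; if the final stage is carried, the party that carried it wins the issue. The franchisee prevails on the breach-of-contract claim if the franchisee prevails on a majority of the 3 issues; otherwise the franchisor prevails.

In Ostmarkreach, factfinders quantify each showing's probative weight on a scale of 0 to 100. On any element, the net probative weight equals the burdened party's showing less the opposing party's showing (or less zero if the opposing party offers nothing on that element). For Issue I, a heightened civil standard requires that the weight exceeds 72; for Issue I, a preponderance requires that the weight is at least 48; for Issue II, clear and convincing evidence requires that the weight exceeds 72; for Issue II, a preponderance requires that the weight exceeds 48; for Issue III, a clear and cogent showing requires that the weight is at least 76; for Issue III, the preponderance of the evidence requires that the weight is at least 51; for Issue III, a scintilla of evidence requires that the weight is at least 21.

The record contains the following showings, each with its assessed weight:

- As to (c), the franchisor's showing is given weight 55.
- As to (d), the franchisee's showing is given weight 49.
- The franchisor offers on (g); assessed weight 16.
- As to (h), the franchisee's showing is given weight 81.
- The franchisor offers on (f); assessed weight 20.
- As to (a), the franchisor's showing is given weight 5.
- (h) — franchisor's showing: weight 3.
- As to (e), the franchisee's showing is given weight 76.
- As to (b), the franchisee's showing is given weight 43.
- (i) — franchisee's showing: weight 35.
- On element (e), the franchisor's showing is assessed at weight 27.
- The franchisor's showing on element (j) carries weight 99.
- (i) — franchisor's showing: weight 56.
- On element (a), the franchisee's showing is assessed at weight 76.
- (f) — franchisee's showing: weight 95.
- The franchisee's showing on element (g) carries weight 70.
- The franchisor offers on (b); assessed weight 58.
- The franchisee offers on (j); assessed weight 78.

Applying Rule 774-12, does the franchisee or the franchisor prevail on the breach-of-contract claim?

franchisor

— Issue I —
Stage I.1 — burden on franchisee; standard: a heightened civil standard (weight exceeds 72).
    (a): 76 − 5 = 71 ≤ 72 [not met]
  Stage I.1 not carried; the franchisee fails its burden.
The franchisor prevails on this issue.
— Issue II —
Stage II.1 — burden on franchisee; standard: a preponderance (weight exceeds 48).
    (d): 49 > 48 [met]
    (e): 76 − 27 = 49 > 48 [met]
  Stage II.1 carried; the burden remains with the franchisee.
Stage II.2 — burden on franchisee; standard: clear and convincing evidence (weight exceeds 72).
    (f): 95 − 20 = 75 > 72 [met]
  Stage II.2 carried; the final stage is satisfied.
With every stage satisfied, the franchisee prevails on this issue.
— Issue III —
Stage III.1 (franchisee, the preponderance of the evidence, weight is at least 51): (g) net 70−16=54 ≥ 51 — meets.
  Stage III.1 is satisfied; the franchisee continues to bear the burden.
Stage III.2 (franchisee, a clear and cogent showing, weight is at least 76): (h) net 81−3=78 ≥ 76 — meets.
  The franchisee carries Stage III.2; the franchisor now bears the burden.
Stage III.3 (franchisor, a scintilla of evidence, weight is at least 21): (i) net 56−35=21 ≥ 21 — meets; (j) net 99−78=21 ≥ 21 — meets.
  The franchisor carries the last stage.
Every stage carried; the franchisor prevails on this issue.
Per-issue: Issue I → franchisor; Issue II → franchisee; Issue III → franchisor. The franchisee must prevail on a majority of issues; overall, the franchisor prevails.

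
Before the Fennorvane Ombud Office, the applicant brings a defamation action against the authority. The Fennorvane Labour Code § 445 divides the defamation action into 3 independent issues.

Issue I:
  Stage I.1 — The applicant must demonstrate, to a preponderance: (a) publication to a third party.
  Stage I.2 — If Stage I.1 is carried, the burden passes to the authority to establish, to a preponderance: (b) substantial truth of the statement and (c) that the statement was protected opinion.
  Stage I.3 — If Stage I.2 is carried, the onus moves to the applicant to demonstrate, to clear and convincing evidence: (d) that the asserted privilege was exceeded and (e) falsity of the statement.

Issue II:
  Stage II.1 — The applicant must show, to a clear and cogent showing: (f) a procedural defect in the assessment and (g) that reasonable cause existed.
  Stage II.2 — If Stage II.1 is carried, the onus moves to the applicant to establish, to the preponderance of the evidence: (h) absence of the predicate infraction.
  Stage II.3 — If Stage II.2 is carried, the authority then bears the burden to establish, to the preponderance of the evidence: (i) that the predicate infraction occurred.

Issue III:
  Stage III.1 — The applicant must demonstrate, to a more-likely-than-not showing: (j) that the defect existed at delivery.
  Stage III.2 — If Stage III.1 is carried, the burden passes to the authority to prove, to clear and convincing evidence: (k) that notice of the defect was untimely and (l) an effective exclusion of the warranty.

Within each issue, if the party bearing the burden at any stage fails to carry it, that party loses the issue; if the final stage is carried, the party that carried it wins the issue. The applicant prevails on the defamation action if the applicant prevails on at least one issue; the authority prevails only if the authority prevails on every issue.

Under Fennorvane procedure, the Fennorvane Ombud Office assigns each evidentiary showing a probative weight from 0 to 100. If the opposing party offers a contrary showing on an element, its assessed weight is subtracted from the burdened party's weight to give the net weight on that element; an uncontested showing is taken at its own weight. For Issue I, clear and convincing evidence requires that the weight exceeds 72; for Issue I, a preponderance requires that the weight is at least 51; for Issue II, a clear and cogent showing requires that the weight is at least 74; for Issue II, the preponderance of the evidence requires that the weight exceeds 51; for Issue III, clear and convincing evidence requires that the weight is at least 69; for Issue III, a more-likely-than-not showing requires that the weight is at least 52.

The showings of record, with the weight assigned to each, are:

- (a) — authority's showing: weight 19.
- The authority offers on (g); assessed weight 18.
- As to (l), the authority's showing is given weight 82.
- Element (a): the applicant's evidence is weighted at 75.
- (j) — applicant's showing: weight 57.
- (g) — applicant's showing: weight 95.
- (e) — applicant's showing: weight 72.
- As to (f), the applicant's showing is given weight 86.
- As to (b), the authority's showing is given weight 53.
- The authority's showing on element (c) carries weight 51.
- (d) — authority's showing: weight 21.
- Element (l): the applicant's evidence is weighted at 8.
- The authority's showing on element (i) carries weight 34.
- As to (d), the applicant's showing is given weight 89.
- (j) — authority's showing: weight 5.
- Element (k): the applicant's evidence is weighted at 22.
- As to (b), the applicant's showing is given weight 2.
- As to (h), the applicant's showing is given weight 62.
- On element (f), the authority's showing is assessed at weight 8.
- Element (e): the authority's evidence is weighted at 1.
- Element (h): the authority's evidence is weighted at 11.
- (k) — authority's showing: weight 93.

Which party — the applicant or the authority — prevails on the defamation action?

— Issue I —
Stage I.1 — burden on applicant; standard: a preponderance (weight is at least 51).
    (a): 75 − 19 = 56 ≥ 51 [met]
  The applicant carries Stage I.1; the authority now bears the burden.
Stage I.2 — burden on authority; standard: a preponderance (weight is at least 51).
    (b): 53 − 2 = 51 ≥ 51 [met]
    (c): 51 ≥ 51 [met]
  Stage I.2 is satisfied; the onus moves to the applicant.
Stage I.3 — burden on applicant; standard: clear and convincing evidence (weight exceeds 72).
    (d): 89 − 21 = 68 ≤ 72 [not met]
    (e): 72 − 1 = 71 ≤ 72 [not met]
  Stage I.3 not carried; the applicant fails its burden.
The analysis ends at Stage I.3; the authority prevails on this issue.
— Issue II —
Stage II.1 — burden on applicant; standard: a clear and cogent showing (weight is at least 74).
    (f): 86 − 8 = 78 ≥ 74 [met]
    (g): 95 − 18 = 77 ≥ 74 [met]
  All elements met. The applicant retains the burden for Stage II.2.
Stage II.2 — burden on applicant; standard: the preponderance of the evidence (weight exceeds 51).
    (h): 62 − 11 = 51 ≤ 51 [not met]
  Stage II.2 not carried; the applicant fails its burden.
The authority prevails on this issue.
— Issue III —
Stage III.1 — burden on applicant; standard: a more-likely-than-not showing (weight is at least 52).
    (j): 57 − 5 = 52 ≥ 52 [met]
  Stage III.1 carried; the burden shifts to the authority.
Stage III.2 — burden on authority; standard: clear and convincing evidence (weight is at least 69).
    (k): 93 − 22 = 71 ≥ 69 [met]
    (l): 82 − 8 = 74 ≥ 69 [met]
  All elements met at the final stage.
With every stage satisfied, the authority prevails on this issue.
Per-issue: Issue I → authority; Issue II → authority; Issue III → authority. The applicant must prevail on at least one issue; overall, the authority prevails.

authority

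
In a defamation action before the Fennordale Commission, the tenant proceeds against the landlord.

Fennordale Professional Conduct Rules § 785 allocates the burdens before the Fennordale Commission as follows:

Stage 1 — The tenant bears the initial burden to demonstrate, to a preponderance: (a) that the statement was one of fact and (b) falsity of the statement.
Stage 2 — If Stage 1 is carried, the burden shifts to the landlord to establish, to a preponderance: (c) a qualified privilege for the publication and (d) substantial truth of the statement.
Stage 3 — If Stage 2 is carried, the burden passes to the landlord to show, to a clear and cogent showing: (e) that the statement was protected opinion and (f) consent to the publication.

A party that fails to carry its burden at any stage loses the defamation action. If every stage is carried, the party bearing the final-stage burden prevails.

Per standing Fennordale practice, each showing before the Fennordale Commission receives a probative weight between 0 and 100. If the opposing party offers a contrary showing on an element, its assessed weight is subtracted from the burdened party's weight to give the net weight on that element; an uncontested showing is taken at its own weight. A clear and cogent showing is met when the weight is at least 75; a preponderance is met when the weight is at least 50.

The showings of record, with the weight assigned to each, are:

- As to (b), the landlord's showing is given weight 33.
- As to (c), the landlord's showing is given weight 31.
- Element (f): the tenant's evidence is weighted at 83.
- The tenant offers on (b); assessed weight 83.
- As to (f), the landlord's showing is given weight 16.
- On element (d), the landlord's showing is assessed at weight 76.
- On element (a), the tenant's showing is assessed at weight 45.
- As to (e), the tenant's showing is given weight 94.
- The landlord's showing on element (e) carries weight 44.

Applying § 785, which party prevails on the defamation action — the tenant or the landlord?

landlord

Stage 1 (tenant, a preponderance, weight is at least 50): (a) 45 < 50 — fails; (b) net 83−33=50 ≥ 50 — meets.
  Not every element is met, so the tenant fails to carry Stage 1.
So the landlord prevails.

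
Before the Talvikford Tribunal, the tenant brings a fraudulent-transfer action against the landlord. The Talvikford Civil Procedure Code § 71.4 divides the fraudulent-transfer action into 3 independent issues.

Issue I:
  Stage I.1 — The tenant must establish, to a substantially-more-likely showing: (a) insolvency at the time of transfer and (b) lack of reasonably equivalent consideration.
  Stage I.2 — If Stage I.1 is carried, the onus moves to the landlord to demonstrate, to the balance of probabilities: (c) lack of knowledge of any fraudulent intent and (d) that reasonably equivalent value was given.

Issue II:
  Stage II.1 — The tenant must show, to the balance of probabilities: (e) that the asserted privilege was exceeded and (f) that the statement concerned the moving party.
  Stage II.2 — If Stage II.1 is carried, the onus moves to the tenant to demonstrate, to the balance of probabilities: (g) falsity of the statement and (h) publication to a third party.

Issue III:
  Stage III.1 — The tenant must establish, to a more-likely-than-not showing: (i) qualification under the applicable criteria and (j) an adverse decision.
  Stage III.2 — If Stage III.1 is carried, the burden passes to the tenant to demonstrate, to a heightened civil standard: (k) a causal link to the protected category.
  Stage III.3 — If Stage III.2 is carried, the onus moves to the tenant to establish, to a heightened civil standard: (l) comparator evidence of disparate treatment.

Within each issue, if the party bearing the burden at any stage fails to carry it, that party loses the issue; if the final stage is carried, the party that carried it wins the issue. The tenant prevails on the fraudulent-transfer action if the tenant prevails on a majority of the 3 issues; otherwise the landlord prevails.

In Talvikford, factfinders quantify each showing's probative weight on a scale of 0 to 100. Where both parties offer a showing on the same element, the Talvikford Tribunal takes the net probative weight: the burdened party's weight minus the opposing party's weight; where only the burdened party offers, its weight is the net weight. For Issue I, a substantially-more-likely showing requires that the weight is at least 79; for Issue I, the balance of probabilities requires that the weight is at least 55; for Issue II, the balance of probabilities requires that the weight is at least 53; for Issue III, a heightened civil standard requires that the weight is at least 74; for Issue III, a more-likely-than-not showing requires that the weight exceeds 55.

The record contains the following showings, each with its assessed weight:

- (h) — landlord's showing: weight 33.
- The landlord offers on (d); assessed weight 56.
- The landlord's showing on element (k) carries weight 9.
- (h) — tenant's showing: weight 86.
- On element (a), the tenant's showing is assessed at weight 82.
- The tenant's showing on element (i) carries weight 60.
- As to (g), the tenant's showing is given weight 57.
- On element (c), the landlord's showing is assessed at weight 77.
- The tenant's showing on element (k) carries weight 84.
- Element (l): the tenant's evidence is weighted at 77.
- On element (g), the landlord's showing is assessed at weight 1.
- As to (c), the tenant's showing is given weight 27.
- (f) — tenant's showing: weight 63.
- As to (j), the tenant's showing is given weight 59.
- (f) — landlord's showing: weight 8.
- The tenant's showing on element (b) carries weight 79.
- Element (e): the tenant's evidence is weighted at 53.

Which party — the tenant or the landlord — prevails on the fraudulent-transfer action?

tenant

— Issue I —
Stage I.1 — burden on tenant; standard: a substantially-more-likely showing (weight is at least 79).
    (a): 82 ≥ 79 [met]
    (b): 79 ≥ 79 [met]
  The tenant carries Stage I.1; the landlord now bears the burden.
Stage I.2 — burden on landlord; standard: the balance of probabilities (weight is at least 55).
    (c): 77 − 27 = 50 < 55 [not met]
    (d): 56 ≥ 55 [met]
  Not every element is met, so the landlord fails to carry Stage I.2.
The tenant prevails on this issue.
— Issue II —
At Stage II.1 the tenant must meet the balance of probabilities (weight is at least 53): on (e) the weight is 53, ≥ 53, so (e) meets the standard; on (f) the weight is 63 less the opposing 8 gives net 55, ≥ 53, so (f) meets the standard.
  Stage II.1 carried; the burden remains with the tenant.
At Stage II.2 the tenant must meet the balance of probabilities (weight is at least 53): on (g) the weight is 57 less the opposing 1 gives net 56, which does reach 53, so (g) meets the standard; on (h) the weight is 86 less the opposing 33 gives net 53, ≥ 53, so (h) meets the standard.
  Stage II.2 carried; the final stage is satisfied.
Every stage carried; the tenant prevails on this issue.
— Issue III —
At Stage III.1 the tenant must meet a more-likely-than-not showing (weight exceeds 55): on (i) the weight is 60, > 55, so (i) meets the standard; on (j) the weight is 59, > 55, so (j) meets the standard.
  Stage III.1 is satisfied; the tenant continues to bear the burden.
At Stage III.2 the tenant must meet a heightened civil standard (weight is at least 74): on (k) the weight is 84 less the opposing 9 gives net 75, ≥ 74, so (k) meets the standard.
  Stage III.2 is satisfied; the tenant continues to bear the burden.
At Stage III.3 the tenant must meet a heightened civil standard (weight is at least 74): on (l) the weight is 77, which does reach 74, so (l) meets the standard.
  Stage III.3 carried; the final stage is satisfied.
All stages carried — the tenant prevails on this issue.
Per-issue: Issue I → tenant; Issue II → tenant; Issue III → tenant. The tenant must prevail on a majority of issues; overall, the tenant prevails.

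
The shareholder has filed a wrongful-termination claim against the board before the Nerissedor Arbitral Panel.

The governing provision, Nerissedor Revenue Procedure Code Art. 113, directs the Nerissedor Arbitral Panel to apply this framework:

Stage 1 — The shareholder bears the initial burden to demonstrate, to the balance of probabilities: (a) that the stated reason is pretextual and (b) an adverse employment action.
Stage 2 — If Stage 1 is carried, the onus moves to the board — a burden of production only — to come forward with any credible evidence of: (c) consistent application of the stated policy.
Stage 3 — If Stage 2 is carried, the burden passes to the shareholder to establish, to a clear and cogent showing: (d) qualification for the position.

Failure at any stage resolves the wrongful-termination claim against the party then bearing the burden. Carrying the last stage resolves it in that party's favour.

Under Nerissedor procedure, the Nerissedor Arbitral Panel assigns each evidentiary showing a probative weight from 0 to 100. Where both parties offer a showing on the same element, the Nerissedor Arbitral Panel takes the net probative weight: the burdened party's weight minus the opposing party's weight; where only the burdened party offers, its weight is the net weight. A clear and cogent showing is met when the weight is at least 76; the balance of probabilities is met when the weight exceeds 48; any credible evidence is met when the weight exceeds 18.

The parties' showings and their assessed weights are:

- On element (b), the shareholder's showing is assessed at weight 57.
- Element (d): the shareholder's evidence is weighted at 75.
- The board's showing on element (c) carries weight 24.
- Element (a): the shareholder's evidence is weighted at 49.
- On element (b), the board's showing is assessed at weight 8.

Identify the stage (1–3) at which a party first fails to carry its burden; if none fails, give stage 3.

Stage 1 (shareholder, the balance of probabilities, weight exceeds 48): (a) 49 > 48 — meets; (b) net 57−8=49 > 48 — meets.
  All elements met. The burden passes to the board.
Stage 2 (board, any credible evidence, weight exceeds 18): (c) 24 > 18 — meets.
  Stage 2 carried; the burden shifts to the shareholder.
Stage 3 (shareholder, a clear and cogent showing, weight is at least 76): (d) 75 < 76 — fails.
  Stage 3 not carried; the shareholder fails its burden.
The board prevails.

stage 3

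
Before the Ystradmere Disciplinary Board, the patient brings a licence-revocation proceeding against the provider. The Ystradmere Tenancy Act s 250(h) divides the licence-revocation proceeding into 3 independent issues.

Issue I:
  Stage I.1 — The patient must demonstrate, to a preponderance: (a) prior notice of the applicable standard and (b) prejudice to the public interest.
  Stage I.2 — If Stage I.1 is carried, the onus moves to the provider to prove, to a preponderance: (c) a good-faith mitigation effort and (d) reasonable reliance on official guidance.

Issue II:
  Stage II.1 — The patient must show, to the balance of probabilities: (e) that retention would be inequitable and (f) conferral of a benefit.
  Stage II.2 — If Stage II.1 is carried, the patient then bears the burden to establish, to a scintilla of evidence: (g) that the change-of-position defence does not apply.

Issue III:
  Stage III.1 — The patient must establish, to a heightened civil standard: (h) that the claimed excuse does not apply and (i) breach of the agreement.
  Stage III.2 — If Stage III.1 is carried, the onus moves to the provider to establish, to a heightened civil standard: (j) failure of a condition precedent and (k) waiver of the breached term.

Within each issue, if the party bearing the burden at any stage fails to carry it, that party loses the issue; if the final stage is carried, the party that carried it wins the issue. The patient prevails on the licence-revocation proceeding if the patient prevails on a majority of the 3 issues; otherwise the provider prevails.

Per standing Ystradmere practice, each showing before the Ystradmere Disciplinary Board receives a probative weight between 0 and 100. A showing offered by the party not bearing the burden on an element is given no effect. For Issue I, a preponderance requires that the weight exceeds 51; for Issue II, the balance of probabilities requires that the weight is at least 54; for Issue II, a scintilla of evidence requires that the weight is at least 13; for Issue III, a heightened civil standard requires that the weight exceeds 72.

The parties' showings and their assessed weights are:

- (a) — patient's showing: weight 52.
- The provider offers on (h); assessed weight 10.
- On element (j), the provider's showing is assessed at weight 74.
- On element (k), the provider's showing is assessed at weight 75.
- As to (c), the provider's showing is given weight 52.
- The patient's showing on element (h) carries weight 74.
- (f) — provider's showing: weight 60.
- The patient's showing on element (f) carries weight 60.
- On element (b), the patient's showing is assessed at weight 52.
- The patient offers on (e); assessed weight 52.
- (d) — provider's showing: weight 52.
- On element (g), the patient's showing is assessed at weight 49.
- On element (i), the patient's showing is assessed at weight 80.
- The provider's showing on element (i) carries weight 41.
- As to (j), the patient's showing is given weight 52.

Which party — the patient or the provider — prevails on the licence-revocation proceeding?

— Issue I —
Stage I.1 — burden on patient; standard: a preponderance (weight exceeds 51).
    (a): 52 > 51 [met]
    (b): 52 > 51 [met]
  Stage I.1 is satisfied; the onus moves to the provider.
Stage I.2 — burden on provider; standard: a preponderance (weight exceeds 51).
    (c): 52 > 51 [met]
    (d): 52 > 51 [met]
  All elements met at the final stage.
With every stage satisfied, the provider prevails on this issue.
— Issue II —
Stage II.1 — burden on patient; standard: the balance of probabilities (weight is at least 54).
    (e): 52 < 54 [not met]
    (f): 60 (provider's 60 disregarded) ≥ 54 [met]
  Stage II.1 not carried; the patient fails its burden.
So the provider prevails on this issue.
— Issue III —
Stage III.1 — burden on patient; standard: a heightened civil standard (weight exceeds 72).
    (h): 74 (provider's 10 disregarded) > 72 [met]
    (i): 80 (provider's 41 disregarded) > 72 [met]
  All elements met. The burden passes to the provider.
Stage III.2 — burden on provider; standard: a heightened civil standard (weight exceeds 72).
    (j): 74 (patient's 52 disregarded) > 72 [met]
    (k): 75 > 72 [met]
  Stage III.2 carried; the final stage is satisfied.
With every stage satisfied, the provider prevails on this issue.
Per-issue: Issue I → provider; Issue II → provider; Issue III → provider. The patient must prevail on a majority of issues; overall, the provider prevails.

provider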